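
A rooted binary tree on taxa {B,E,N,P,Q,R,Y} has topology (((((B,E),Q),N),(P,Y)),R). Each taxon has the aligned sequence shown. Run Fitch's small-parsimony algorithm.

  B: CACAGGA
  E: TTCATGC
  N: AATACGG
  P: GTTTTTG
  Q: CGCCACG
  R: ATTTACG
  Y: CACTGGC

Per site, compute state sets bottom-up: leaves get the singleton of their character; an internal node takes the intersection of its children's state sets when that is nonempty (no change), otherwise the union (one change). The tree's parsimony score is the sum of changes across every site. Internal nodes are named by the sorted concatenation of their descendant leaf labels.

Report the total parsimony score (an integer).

[col 0] BE: children B:{C}, E:{T} ∪→ {C,T}; cost 1
[col 0] BEQ: children BE:{C,T}, Q:{C} ∩→ {C}; cost 0
[col 0] BENQ: children BEQ:{C}, N:{A} ∪→ {A,C}; cost 1
[col 0] PY: children P:{G}, Y:{C} ∪→ {C,G}; cost 1
[col 0] BENPQY: children BENQ:{A,C}, PY:{C,G} ∩→ {C}; cost 0
[col 0] BENPQRY: children BENPQY:{C}, R:{A} ∪→ {A,C}; cost 1
[col 1] BE: children B:{A}, E:{T} ∪→ {A,T}; cost 1
[col 1] BEQ: children BE:{A,T}, Q:{G} ∪→ {A,G,T}; cost 1
[col 1] BENQ: children BEQ:{A,G,T}, N:{A} ∩→ {A}; cost 0
[col 1] PY: children P:{T}, Y:{A} ∪→ {A,T}; cost 1
[col 1] BENPQY: children BENQ:{A}, PY:{A,T} ∩→ {A}; cost 0
[col 1] BENPQRY: children BENPQY:{A}, R:{T} ∪→ {A,T}; cost 1
[col 2] BE: children B:{C}, E:{C} ∩→ {C}; cost 0
[col 2] BEQ: children BE:{C}, Q:{C} ∩→ {C}; cost 0
[col 2] BENQ: children BEQ:{C}, N:{T} ∪→ {C,T}; cost 1
[col 2] PY: children P:{T}, Y:{C} ∪→ {C,T}; cost 1
[col 2] BENPQY: children BENQ:{C,T}, PY:{C,T} ∩→ {C,T}; cost 0
[col 2] BENPQRY: children BENPQY:{C,T}, R:{T} ∩→ {T}; cost 0
[col 3] BE: children B:{A}, E:{A} ∩→ {A}; cost 0
[col 3] BEQ: children BE:{A}, Q:{C} ∪→ {A,C}; cost 1
[col 3] BENQ: children BEQ:{A,C}, N:{A} ∩→ {A}; cost 0
[col 3] PY: children P:{T}, Y:{T} ∩→ {T}; cost 0
[col 3] BENPQY: children BENQ:{A}, PY:{T} ∪→ {A,T}; cost 1
[col 3] BENPQRY: children BENPQY:{A,T}, R:{T} ∩→ {T}; cost 0
[col 4] BE: children B:{G}, E:{T} ∪→ {G,T}; cost 1
[col 4] BEQ: children BE:{G,T}, Q:{A} ∪→ {A,G,T}; cost 1
[col 4] BENQ: children BEQ:{A,G,T}, N:{C} ∪→ {A,C,G,T}; cost 1
[col 4] PY: children P:{T}, Y:{G} ∪→ {G,T}; cost 1
[col 4] BENPQY: children BENQ:{A,C,G,T}, PY:{G,T} ∩→ {G,T}; cost 0
[col 4] BENPQRY: children BENPQY:{G,T}, R:{A} ∪→ {A,G,T}; cost 1
[col 5] BE: children B:{G}, E:{G} ∩→ {G}; cost 0
[col 5] BEQ: children BE:{G}, Q:{C} ∪→ {C,G}; cost 1
[col 5] BENQ: children BEQ:{C,G}, N:{G} ∩→ {G}; cost 0
[col 5] PY: children P:{T}, Y:{G} ∪→ {G,T}; cost 1
[col 5] BENPQY: children BENQ:{G}, PY:{G,T} ∩→ {G}; cost 0
[col 5] BENPQRY: children BENPQY:{G}, R:{C} ∪→ {C,G}; cost 1
[col 6] BE: children B:{A}, E:{C} ∪→ {A,C}; cost 1
[col 6] BEQ: children BE:{A,C}, Q:{G} ∪→ {A,C,G}; cost 1
[col 6] BENQ: children BEQ:{A,C,G}, N:{G} ∩→ {G}; cost 0
[col 6] PY: children P:{G}, Y:{C} ∪→ {C,G}; cost 1
[col 6] BENPQY: children BENQ:{G}, PY:{C,G} ∩→ {G}; cost 0
[col 6] BENPQRY: children BENPQY:{G}, R:{G} ∩→ {G}; cost 0
per-site changes: [4, 4, 2, 2, 5, 3, 3]; total = 23

23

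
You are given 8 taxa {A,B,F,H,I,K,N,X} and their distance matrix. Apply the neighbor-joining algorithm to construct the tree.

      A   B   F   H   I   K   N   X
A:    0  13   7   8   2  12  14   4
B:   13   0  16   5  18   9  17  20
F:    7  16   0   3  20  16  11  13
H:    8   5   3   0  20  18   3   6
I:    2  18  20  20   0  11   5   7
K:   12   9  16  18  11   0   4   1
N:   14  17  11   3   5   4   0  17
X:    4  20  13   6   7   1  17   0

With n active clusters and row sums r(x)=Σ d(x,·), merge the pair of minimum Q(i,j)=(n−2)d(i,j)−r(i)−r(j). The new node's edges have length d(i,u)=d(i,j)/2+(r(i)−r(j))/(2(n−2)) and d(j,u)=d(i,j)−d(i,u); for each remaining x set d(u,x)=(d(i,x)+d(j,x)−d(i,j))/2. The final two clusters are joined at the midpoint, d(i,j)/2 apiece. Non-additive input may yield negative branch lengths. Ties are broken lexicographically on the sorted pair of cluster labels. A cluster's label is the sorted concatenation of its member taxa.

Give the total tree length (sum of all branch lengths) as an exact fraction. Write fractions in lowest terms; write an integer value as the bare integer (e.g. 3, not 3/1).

step 1: merge (K,X) at d=1, Q=-133; branch lengths K→3/4, X→1/4; new cluster KX
  updated: d(A,KX)=15/2, d(B,KX)=14, d(F,KX)=14, d(H,KX)=23/2, d(I,KX)=17/2, d(KX,N)=10
step 2: merge (A,I) at d=2, Q=-115; branch lengths A→-6/5, I→16/5; new cluster AI
  updated: d(AI,B)=29/2, d(AI,F)=25/2, d(AI,H)=13, d(AI,KX)=7, d(AI,N)=17/2
step 3: merge (AI,KX) at d=7, Q=-84; branch lengths AI→27/8, KX→29/8; new cluster AIKX
  updated: d(AIKX,B)=43/4, d(AIKX,F)=39/4, d(AIKX,H)=35/4, d(AIKX,N)=23/4
step 4: merge (AIKX,N) at d=23/4, Q=-109/2; branch lengths AIKX→31/12, N→19/6; new cluster AIKNX
  updated: d(AIKNX,B)=11, d(AIKNX,F)=15/2, d(AIKNX,H)=3
step 5: merge (AIKNX,F) at d=15/2, Q=-33; branch lengths AIKNX→5/2, F→5; new cluster AFIKNX
  updated: d(AFIKNX,B)=39/4, d(AFIKNX,H)=-3/4
step 6: merge (AFIKNX,B) at d=39/4, Q=-14; branch lengths AFIKNX→2, B→31/4; new cluster ABFIKNX
  updated: d(ABFIKNX,H)=-11/4
step 7: merge (ABFIKNX,H) at d=-11/4; branch lengths ABFIKNX→-11/8, H→-11/8; new cluster ABFHIKNX
final tree: ((((((A:-6/5,I:16/5):27/8,(K:3/4,X:1/4):29/8):31/12,N:19/6):5/2,F:5):2,B:31/4):-11/8,H:-11/8)
total length: 121/4

121/4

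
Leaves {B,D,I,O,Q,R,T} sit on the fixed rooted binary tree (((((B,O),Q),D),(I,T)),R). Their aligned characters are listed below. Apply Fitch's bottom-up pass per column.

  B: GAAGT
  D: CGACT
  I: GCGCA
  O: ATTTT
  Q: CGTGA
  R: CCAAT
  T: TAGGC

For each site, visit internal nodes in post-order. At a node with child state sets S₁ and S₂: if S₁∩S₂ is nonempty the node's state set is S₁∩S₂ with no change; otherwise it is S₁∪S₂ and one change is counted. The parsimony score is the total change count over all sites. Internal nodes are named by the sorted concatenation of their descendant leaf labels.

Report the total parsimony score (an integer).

18

BO@0: {G} ∪ {A} = {A,G} (union, +1)
BOQ@0: {A,G} ∪ {C} = {A,C,G} (union, +1)
BDOQ@0: {A,C,G} ∩ {C} = {C} (intersection, +0)
IT@0: {G} ∪ {T} = {G,T} (union, +1)
BDIOQT@0: {C} ∪ {G,T} = {C,G,T} (union, +1)
BDIOQRT@0: {C,G,T} ∩ {C} = {C} (intersection, +0)
BO@1: {A} ∪ {T} = {A,T} (union, +1)
BOQ@1: {A,T} ∪ {G} = {A,G,T} (union, +1)
BDOQ@1: {A,G,T} ∩ {G} = {G} (intersection, +0)
IT@1: {C} ∪ {A} = {A,C} (union, +1)
BDIOQT@1: {G} ∪ {A,C} = {A,C,G} (union, +1)
BDIOQRT@1: {A,C,G} ∩ {C} = {C} (intersection, +0)
BO@2: {A} ∪ {T} = {A,T} (union, +1)
BOQ@2: {A,T} ∩ {T} = {T} (intersection, +0)
BDOQ@2: {T} ∪ {A} = {A,T} (union, +1)
IT@2: {G} ∩ {G} = {G} (intersection, +0)
BDIOQT@2: {A,T} ∪ {G} = {A,G,T} (union, +1)
BDIOQRT@2: {A,G,T} ∩ {A} = {A} (intersection, +0)
BO@3: {G} ∪ {T} = {G,T} (union, +1)
BOQ@3: {G,T} ∩ {G} = {G} (intersection, +0)
BDOQ@3: {G} ∪ {C} = {C,G} (union, +1)
IT@3: {C} ∪ {G} = {C,G} (union, +1)
BDIOQT@3: {C,G} ∩ {C,G} = {C,G} (intersection, +0)
BDIOQRT@3: {C,G} ∪ {A} = {A,C,G} (union, +1)
BO@4: {T} ∩ {T} = {T} (intersection, +0)
BOQ@4: {T} ∪ {A} = {A,T} (union, +1)
BDOQ@4: {A,T} ∩ {T} = {T} (intersection, +0)
IT@4: {A} ∪ {C} = {A,C} (union, +1)
BDIOQT@4: {T} ∪ {A,C} = {A,C,T} (union, +1)
BDIOQRT@4: {A,C,T} ∩ {T} = {T} (intersection, +0)
per-site changes: [4, 4, 3, 4, 3]; total = 18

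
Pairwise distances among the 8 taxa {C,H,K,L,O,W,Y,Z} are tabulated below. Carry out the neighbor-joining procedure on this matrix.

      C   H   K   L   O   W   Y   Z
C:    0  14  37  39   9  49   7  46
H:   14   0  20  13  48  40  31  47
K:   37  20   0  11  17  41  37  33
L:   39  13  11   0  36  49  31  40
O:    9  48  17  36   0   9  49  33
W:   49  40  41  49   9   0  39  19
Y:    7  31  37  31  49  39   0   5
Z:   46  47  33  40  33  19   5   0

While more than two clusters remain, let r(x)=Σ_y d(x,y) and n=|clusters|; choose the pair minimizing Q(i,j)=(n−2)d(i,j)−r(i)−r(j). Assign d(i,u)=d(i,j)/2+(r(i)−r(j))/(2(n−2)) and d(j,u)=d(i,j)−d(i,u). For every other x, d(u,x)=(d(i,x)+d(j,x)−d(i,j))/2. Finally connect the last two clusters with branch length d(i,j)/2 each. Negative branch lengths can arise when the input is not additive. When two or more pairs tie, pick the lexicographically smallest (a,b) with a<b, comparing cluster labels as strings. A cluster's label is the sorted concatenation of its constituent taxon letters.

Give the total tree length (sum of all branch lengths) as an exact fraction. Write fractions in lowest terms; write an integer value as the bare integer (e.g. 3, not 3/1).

675/8

1. join O+W (d=9, Q=-393) ⇒ OW; edges |O|=3/4, |W|=33/4
  updated: d(C,OW)=49/2, d(H,OW)=79/2, d(K,OW)=49/2, d(L,OW)=38, d(OW,Y)=79/2, d(OW,Z)=43/2
2. join Y+Z (d=5, Q=-318) ⇒ YZ; edges |Y|=-17/10, |Z|=67/10
  updated: d(C,YZ)=24, d(H,YZ)=73/2, d(K,YZ)=65/2, d(L,YZ)=33, d(OW,YZ)=28
3. join K+L (d=11, Q=-215) ⇒ KL; edges |K|=35/8, |L|=53/8
  updated: d(C,KL)=65/2, d(H,KL)=11, d(KL,OW)=103/4, d(KL,YZ)=109/4
4. join H+KL (d=11, Q=-329/2) ⇒ HKL; edges |H|=25/4, |KL|=19/4
  updated: d(C,HKL)=71/4, d(HKL,OW)=217/8, d(HKL,YZ)=211/8
5. join C+HKL (d=71/4, Q=-102) ⇒ CHKL; edges |C|=61/8, |HKL|=81/8
  updated: d(CHKL,OW)=271/16, d(CHKL,YZ)=261/16
6. join CHKL+OW (d=271/16, Q=-245/4) ⇒ CHKLOW; edges |CHKL|=21/8, |OW|=229/16
  updated: d(CHKLOW,YZ)=219/16
7. join CHKLOW+YZ (d=219/16) ⇒ CHKLOWYZ; edges |CHKLOW|=219/32, |YZ|=219/32
final tree: (((C:61/8,(H:25/4,(K:35/8,L:53/8):19/4):81/8):21/8,(O:3/4,W:33/4):229/16):219/32,(Y:-17/10,Z:67/10):219/32)
total length: 675/8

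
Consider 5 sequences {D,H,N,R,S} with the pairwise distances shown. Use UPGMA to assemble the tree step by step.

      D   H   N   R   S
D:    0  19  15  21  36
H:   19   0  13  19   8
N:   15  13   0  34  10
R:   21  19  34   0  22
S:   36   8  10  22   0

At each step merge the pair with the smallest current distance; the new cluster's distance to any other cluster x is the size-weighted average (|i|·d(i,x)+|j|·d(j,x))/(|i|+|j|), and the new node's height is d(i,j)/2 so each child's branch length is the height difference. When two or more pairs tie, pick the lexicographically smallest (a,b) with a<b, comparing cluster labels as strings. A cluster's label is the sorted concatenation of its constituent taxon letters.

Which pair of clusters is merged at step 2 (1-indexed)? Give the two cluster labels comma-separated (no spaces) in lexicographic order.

step 1: merge (H,S) at d=8; branch lengths H→4, S→4; new cluster HS
  updated: d(D,HS)=55/2, d(HS,N)=23/2, d(HS,R)=41/2
step 2: merge (HS,N) at d=23/2; branch lengths HS→7/4, N→23/4; new cluster HNS
  updated: d(D,HNS)=70/3, d(HNS,R)=25
step 3: merge (D,R) at d=21; branch lengths D→21/2, R→21/2; new cluster DR
  updated: d(DR,HNS)=145/6
step 4: merge (DR,HNS) at d=145/6; branch lengths DR→19/12, HNS→19/3; new cluster DHNRS
final tree: ((D:21/2,R:21/2):19/12,((H:4,S:4):7/4,N:23/4):19/3)
total length: 533/12

HS,N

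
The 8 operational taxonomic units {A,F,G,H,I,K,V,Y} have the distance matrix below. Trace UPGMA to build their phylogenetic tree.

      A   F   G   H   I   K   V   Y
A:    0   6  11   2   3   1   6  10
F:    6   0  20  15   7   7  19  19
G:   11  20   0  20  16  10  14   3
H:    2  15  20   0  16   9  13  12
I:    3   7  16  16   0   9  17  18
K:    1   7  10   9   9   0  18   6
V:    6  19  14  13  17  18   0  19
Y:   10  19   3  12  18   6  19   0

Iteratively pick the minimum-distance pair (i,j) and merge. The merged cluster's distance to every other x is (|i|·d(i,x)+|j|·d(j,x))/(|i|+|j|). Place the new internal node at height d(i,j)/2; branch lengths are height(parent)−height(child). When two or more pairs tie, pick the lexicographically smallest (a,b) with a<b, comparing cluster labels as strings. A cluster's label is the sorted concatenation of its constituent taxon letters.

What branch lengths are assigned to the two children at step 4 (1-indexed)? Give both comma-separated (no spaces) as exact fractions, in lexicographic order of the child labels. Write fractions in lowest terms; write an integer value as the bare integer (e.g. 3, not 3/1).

7/2,7/2

step 1: merge (A,K) at d=1; branch lengths A→1/2, K→1/2; new cluster AK
  updated: d(AK,F)=13/2, d(AK,G)=21/2, d(AK,H)=11/2, d(AK,I)=6, d(AK,V)=12, d(AK,Y)=8
step 2: merge (G,Y) at d=3; branch lengths G→3/2, Y→3/2; new cluster GY
  updated: d(AK,GY)=37/4, d(F,GY)=39/2, d(GY,H)=16, d(GY,I)=17, d(GY,V)=33/2
step 3: merge (AK,H) at d=11/2; branch lengths AK→9/4, H→11/4; new cluster AHK
  updated: d(AHK,F)=28/3, d(AHK,GY)=23/2, d(AHK,I)=28/3, d(AHK,V)=37/3
step 4: merge (F,I) at d=7; branch lengths F→7/2, I→7/2; new cluster FI
  updated: d(AHK,FI)=28/3, d(FI,GY)=73/4, d(FI,V)=18
step 5: merge (AHK,FI) at d=28/3; branch lengths AHK→23/12, FI→7/6; new cluster AFHIK
  updated: d(AFHIK,GY)=71/5, d(AFHIK,V)=73/5
step 6: merge (AFHIK,GY) at d=71/5; branch lengths AFHIK→73/30, GY→28/5; new cluster AFGHIKY
  updated: d(AFGHIKY,V)=106/7
step 7: merge (AFGHIKY,V) at d=106/7; branch lengths AFGHIKY→33/70, V→53/7; new cluster AFGHIKVY
final tree: (((((A:1/2,K:1/2):9/4,H:11/4):23/12,(F:7/2,I:7/2):7/6):73/30,(G:3/2,Y:3/2):28/5):33/70,V:53/7)
total length: 14767/420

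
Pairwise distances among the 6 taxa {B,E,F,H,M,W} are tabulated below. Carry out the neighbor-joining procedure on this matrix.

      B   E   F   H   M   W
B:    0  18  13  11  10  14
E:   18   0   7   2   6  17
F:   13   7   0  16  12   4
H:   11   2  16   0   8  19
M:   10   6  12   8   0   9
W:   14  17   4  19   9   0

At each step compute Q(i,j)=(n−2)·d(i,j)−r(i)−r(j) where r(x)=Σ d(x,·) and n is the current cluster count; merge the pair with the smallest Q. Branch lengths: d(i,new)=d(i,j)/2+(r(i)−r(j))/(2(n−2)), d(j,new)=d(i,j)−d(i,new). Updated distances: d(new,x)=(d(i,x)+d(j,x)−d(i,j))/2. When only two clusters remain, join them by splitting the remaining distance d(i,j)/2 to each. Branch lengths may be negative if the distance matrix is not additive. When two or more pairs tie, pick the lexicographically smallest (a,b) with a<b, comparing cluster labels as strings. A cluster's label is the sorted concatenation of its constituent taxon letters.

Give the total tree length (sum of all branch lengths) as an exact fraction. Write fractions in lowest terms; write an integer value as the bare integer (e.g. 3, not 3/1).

1. join F+W (d=4, Q=-99) ⇒ FW; edges |F|=5/8, |W|=27/8
  updated: d(B,FW)=23/2, d(E,FW)=10, d(FW,H)=31/2, d(FW,M)=17/2
2. join E+H (d=2, Q=-133/2) ⇒ EH; edges |E|=11/12, |H|=13/12
  updated: d(B,EH)=27/2, d(EH,FW)=47/4, d(EH,M)=6
3. join B+FW (d=23/2, Q=-175/4) ⇒ BFW; edges |B|=105/16, |FW|=79/16
  updated: d(BFW,EH)=55/8, d(BFW,M)=7/2
4. join BFW+EH (d=55/8, Q=-131/8) ⇒ BEFHW; edges |BFW|=35/16, |EH|=75/16
  updated: d(BEFHW,M)=21/16
5. join BEFHW+M (d=21/16) ⇒ BEFHMW; edges |BEFHW|=21/32, |M|=21/32
final tree: (((B:105/16,(F:5/8,W:27/8):79/16):35/16,(E:11/12,H:13/12):75/16):21/32,M:21/32)
total length: 411/16

411/16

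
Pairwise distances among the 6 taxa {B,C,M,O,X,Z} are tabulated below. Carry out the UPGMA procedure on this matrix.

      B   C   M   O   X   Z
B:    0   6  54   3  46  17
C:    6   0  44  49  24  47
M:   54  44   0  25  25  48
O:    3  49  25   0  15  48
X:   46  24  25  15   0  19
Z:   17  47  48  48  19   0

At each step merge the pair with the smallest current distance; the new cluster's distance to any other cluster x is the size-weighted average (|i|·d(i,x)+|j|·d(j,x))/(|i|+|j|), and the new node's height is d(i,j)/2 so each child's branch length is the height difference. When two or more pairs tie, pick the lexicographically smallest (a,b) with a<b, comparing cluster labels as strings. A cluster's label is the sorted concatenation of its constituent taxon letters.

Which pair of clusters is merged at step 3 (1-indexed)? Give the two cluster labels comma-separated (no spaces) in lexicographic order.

BO,C

iteration 1: select B,O (d=3); attach at lengths (3/2, 3/2); label the merged cluster BO
  updated: d(BO,C)=55/2, d(BO,M)=79/2, d(BO,X)=61/2, d(BO,Z)=65/2
iteration 2: select X,Z (d=19); attach at lengths (19/2, 19/2); label the merged cluster XZ
  updated: d(BO,XZ)=63/2, d(C,XZ)=71/2, d(M,XZ)=73/2
iteration 3: select BO,C (d=55/2); attach at lengths (49/4, 55/4); label the merged cluster BCO
  updated: d(BCO,M)=41, d(BCO,XZ)=197/6
iteration 4: select BCO,XZ (d=197/6); attach at lengths (8/3, 83/12); label the merged cluster BCOXZ
  updated: d(BCOXZ,M)=196/5
iteration 5: select BCOXZ,M (d=196/5); attach at lengths (191/60, 98/5); label the merged cluster BCMOXZ
final tree: ((((B:3/2,O:3/2):49/4,C:55/4):8/3,(X:19/2,Z:19/2):83/12):191/60,M:98/5)
total length: 2411/30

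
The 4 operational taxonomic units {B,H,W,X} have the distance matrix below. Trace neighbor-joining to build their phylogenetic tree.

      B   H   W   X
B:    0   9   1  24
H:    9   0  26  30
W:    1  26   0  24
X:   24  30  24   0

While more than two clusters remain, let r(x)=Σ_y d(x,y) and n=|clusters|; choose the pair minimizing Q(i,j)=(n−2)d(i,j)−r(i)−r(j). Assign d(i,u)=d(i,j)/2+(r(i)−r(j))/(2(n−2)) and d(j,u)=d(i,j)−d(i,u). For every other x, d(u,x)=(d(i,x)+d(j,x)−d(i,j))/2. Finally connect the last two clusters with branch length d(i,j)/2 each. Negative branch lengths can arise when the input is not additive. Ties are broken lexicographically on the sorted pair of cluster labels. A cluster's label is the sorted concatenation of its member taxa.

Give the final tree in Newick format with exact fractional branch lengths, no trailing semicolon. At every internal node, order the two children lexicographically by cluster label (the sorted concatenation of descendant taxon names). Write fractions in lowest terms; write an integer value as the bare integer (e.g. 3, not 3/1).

iteration 1: select B,W (d=1, Q=-83); attach at lengths (-15/4, 19/4); label the merged cluster BW
  updated: d(BW,H)=17, d(BW,X)=47/2
iteration 2: select BW,H (d=17, Q=-141/2); attach at lengths (21/4, 47/4); label the merged cluster BHW
  updated: d(BHW,X)=73/4
iteration 3: select BHW,X (d=73/4); attach at lengths (73/8, 73/8); label the merged cluster BHWX
final tree: (((B:-15/4,W:19/4):21/4,H:47/4):73/8,X:73/8)
total length: 145/4

(((B:-15/4,W:19/4):21/4,H:47/4):73/8,X:73/8)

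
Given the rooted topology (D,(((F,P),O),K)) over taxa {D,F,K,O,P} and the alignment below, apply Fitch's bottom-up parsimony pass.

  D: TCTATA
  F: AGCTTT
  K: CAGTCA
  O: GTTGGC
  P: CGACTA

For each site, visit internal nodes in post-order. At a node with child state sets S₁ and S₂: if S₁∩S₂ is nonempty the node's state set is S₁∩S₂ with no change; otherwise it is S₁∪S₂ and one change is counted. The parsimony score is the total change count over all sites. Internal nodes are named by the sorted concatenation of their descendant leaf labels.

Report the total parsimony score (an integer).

16

[col 0] FP: children F:{A}, P:{C} ∪→ {A,C}; cost 1
[col 0] FOP: children FP:{A,C}, O:{G} ∪→ {A,C,G}; cost 1
[col 0] FKOP: children FOP:{A,C,G}, K:{C} ∩→ {C}; cost 0
[col 0] DFKOP: children D:{T}, FKOP:{C} ∪→ {C,T}; cost 1
[col 1] FP: children F:{G}, P:{G} ∩→ {G}; cost 0
[col 1] FOP: children FP:{G}, O:{T} ∪→ {G,T}; cost 1
[col 1] FKOP: children FOP:{G,T}, K:{A} ∪→ {A,G,T}; cost 1
[col 1] DFKOP: children D:{C}, FKOP:{A,G,T} ∪→ {A,C,G,T}; cost 1
[col 2] FP: children F:{C}, P:{A} ∪→ {A,C}; cost 1
[col 2] FOP: children FP:{A,C}, O:{T} ∪→ {A,C,T}; cost 1
[col 2] FKOP: children FOP:{A,C,T}, K:{G} ∪→ {A,C,G,T}; cost 1
[col 2] DFKOP: children D:{T}, FKOP:{A,C,G,T} ∩→ {T}; cost 0
[col 3] FP: children F:{T}, P:{C} ∪→ {C,T}; cost 1
[col 3] FOP: children FP:{C,T}, O:{G} ∪→ {C,G,T}; cost 1
[col 3] FKOP: children FOP:{C,G,T}, K:{T} ∩→ {T}; cost 0
[col 3] DFKOP: children D:{A}, FKOP:{T} ∪→ {A,T}; cost 1
[col 4] FP: children F:{T}, P:{T} ∩→ {T}; cost 0
[col 4] FOP: children FP:{T}, O:{G} ∪→ {G,T}; cost 1
[col 4] FKOP: children FOP:{G,T}, K:{C} ∪→ {C,G,T}; cost 1
[col 4] DFKOP: children D:{T}, FKOP:{C,G,T} ∩→ {T}; cost 0
[col 5] FP: children F:{T}, P:{A} ∪→ {A,T}; cost 1
[col 5] FOP: children FP:{A,T}, O:{C} ∪→ {A,C,T}; cost 1
[col 5] FKOP: children FOP:{A,C,T}, K:{A} ∩→ {A}; cost 0
[col 5] DFKOP: children D:{A}, FKOP:{A} ∩→ {A}; cost 0
per-site changes: [3, 3, 3, 3, 2, 2]; total = 16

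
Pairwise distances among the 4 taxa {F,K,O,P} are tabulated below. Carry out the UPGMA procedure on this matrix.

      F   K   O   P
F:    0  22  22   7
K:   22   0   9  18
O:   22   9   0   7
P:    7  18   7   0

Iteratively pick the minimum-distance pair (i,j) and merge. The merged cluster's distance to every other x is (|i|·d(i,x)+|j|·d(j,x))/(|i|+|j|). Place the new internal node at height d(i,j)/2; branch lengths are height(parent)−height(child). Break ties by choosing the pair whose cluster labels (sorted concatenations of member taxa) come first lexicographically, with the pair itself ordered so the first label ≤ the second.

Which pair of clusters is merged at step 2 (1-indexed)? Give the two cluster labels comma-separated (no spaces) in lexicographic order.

iteration 1: select F,P (d=7); attach at lengths (7/2, 7/2); label the merged cluster FP
  updated: d(FP,K)=20, d(FP,O)=29/2
iteration 2: select K,O (d=9); attach at lengths (9/2, 9/2); label the merged cluster KO
  updated: d(FP,KO)=69/4
iteration 3: select FP,KO (d=69/4); attach at lengths (41/8, 33/8); label the merged cluster FKOP
final tree: ((F:7/2,P:7/2):41/8,(K:9/2,O:9/2):33/8)
total length: 101/4

K,O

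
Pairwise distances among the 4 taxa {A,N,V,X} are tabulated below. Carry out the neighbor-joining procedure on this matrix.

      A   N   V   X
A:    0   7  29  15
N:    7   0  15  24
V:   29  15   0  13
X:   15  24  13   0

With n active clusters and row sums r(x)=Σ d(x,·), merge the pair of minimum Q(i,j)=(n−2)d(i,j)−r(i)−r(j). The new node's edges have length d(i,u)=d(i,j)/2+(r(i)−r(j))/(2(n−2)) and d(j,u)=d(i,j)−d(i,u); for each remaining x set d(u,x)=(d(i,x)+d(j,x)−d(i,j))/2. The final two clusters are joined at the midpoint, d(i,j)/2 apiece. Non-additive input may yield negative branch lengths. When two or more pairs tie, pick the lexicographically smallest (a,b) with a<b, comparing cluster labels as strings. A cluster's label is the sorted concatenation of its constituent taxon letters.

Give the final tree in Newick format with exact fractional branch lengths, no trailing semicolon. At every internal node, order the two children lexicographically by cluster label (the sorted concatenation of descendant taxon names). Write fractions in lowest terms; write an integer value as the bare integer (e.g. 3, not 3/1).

(((A:19/4,N:9/4):43/4,V:31/4):21/8,X:21/8)

step 1: merge (A,N) at d=7, Q=-83; branch lengths A→19/4, N→9/4; new cluster AN
  updated: d(AN,V)=37/2, d(AN,X)=16
step 2: merge (AN,V) at d=37/2, Q=-95/2; branch lengths AN→43/4, V→31/4; new cluster ANV
  updated: d(ANV,X)=21/4
step 3: merge (ANV,X) at d=21/4; branch lengths ANV→21/8, X→21/8; new cluster ANVX
final tree: (((A:19/4,N:9/4):43/4,V:31/4):21/8,X:21/8)
total length: 123/4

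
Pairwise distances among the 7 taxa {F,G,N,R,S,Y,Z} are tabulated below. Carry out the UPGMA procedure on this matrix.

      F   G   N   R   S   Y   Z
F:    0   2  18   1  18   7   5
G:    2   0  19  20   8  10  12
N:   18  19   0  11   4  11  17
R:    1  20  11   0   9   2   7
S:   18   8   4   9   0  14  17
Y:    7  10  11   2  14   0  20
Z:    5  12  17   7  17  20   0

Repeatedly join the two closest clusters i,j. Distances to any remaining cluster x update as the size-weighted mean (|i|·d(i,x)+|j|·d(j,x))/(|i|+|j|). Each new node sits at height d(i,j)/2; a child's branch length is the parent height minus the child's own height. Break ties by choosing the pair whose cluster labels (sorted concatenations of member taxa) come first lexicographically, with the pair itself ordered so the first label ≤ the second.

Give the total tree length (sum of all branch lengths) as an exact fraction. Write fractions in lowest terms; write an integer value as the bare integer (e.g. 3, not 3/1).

1787/60

iteration 1: select F,R (d=1); attach at lengths (1/2, 1/2); label the merged cluster FR
  updated: d(FR,G)=11, d(FR,N)=29/2, d(FR,S)=27/2, d(FR,Y)=9/2, d(FR,Z)=6
iteration 2: select N,S (d=4); attach at lengths (2, 2); label the merged cluster NS
  updated: d(FR,NS)=14, d(G,NS)=27/2, d(NS,Y)=25/2, d(NS,Z)=17
iteration 3: select FR,Y (d=9/2); attach at lengths (7/4, 9/4); label the merged cluster FRY
  updated: d(FRY,G)=32/3, d(FRY,NS)=27/2, d(FRY,Z)=32/3
iteration 4: select FRY,G (d=32/3); attach at lengths (37/12, 16/3); label the merged cluster FGRY
  updated: d(FGRY,NS)=27/2, d(FGRY,Z)=11
iteration 5: select FGRY,Z (d=11); attach at lengths (1/6, 11/2); label the merged cluster FGRYZ
  updated: d(FGRYZ,NS)=71/5
iteration 6: select FGRYZ,NS (d=71/5); attach at lengths (8/5, 51/10); label the merged cluster FGNRSYZ
final tree: (((((F:1/2,R:1/2):7/4,Y:9/4):37/12,G:16/3):1/6,Z:11/2):8/5,(N:2,S:2):51/10)
total length: 1787/60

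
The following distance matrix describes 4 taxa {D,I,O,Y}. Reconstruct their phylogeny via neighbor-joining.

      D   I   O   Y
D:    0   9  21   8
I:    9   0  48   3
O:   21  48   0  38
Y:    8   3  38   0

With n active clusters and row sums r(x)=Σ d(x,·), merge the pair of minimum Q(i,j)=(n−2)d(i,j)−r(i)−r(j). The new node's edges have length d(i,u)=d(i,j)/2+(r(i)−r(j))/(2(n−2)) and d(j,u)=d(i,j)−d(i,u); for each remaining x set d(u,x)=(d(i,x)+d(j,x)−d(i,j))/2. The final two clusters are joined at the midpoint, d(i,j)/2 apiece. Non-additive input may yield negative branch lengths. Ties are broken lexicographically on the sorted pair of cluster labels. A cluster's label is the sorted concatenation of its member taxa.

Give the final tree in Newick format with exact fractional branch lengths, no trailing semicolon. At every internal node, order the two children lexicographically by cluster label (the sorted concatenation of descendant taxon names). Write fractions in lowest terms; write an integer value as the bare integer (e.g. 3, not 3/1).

step 1: merge (D,O) at d=21, Q=-103; branch lengths D→-27/4, O→111/4; new cluster DO
  updated: d(DO,I)=18, d(DO,Y)=25/2
step 2: merge (DO,I) at d=18, Q=-67/2; branch lengths DO→55/4, I→17/4; new cluster DIO
  updated: d(DIO,Y)=-5/4
step 3: merge (DIO,Y) at d=-5/4; branch lengths DIO→-5/8, Y→-5/8; new cluster DIOY
final tree: (((D:-27/4,O:111/4):55/4,I:17/4):-5/8,Y:-5/8)
total length: 151/4

(((D:-27/4,O:111/4):55/4,I:17/4):-5/8,Y:-5/8)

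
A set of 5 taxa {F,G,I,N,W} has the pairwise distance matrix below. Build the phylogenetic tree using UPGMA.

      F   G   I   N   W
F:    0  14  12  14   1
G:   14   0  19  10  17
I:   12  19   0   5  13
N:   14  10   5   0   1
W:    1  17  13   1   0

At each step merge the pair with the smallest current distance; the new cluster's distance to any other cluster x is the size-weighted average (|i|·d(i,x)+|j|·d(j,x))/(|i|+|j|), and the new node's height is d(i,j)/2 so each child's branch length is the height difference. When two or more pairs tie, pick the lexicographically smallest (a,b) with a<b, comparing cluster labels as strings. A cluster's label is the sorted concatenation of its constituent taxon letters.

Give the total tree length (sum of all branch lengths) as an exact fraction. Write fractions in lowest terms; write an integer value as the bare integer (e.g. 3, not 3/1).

23

iteration 1: select F,W (d=1); attach at lengths (1/2, 1/2); label the merged cluster FW
  updated: d(FW,G)=31/2, d(FW,I)=25/2, d(FW,N)=15/2
iteration 2: select I,N (d=5); attach at lengths (5/2, 5/2); label the merged cluster IN
  updated: d(FW,IN)=10, d(G,IN)=29/2
iteration 3: select FW,IN (d=10); attach at lengths (9/2, 5/2); label the merged cluster FINW
  updated: d(FINW,G)=15
iteration 4: select FINW,G (d=15); attach at lengths (5/2, 15/2); label the merged cluster FGINW
final tree: (((F:1/2,W:1/2):9/2,(I:5/2,N:5/2):5/2):5/2,G:15/2)
total length: 23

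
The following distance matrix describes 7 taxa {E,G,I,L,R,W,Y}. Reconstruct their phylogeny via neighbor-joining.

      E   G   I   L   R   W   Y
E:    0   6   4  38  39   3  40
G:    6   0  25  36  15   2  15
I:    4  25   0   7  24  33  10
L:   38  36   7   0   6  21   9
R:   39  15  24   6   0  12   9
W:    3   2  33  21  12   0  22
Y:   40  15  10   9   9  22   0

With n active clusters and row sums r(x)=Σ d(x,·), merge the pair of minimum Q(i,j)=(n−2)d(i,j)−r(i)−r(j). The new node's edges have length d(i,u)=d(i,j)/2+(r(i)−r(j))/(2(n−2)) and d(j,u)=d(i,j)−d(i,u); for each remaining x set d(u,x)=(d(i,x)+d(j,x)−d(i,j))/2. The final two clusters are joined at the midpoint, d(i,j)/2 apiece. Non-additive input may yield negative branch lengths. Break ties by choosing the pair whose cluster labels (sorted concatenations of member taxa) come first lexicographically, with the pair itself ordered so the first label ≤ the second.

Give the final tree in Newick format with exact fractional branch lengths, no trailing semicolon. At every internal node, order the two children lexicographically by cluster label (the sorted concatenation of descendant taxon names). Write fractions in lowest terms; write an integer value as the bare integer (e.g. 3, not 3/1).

step 1: merge (E,I) at d=4, Q=-213; branch lengths E→47/10, I→-7/10; new cluster EI
  updated: d(EI,G)=27/2, d(EI,L)=41/2, d(EI,R)=59/2, d(EI,W)=16, d(EI,Y)=23
step 2: merge (G,W) at d=2, Q=-293/2; branch lengths G→33/16, W→-1/16; new cluster GW
  updated: d(EI,GW)=55/4, d(GW,L)=55/2, d(GW,R)=25/2, d(GW,Y)=35/2
step 3: merge (EI,GW) at d=55/4, Q=-467/4; branch lengths EI→227/24, GW→103/24; new cluster EGIW
  updated: d(EGIW,L)=137/8, d(EGIW,R)=113/8, d(EGIW,Y)=107/8
step 4: merge (EGIW,Y) at d=107/8, Q=-197/4; branch lengths EGIW→10, Y→27/8; new cluster EGIWY
  updated: d(EGIWY,L)=51/8, d(EGIWY,R)=39/8
step 5: merge (EGIWY,L) at d=51/8, Q=-69/4; branch lengths EGIWY→21/8, L→15/4; new cluster EGILWY
  updated: d(EGILWY,R)=9/4
step 6: merge (EGILWY,R) at d=9/4; branch lengths EGILWY→9/8, R→9/8; new cluster EGILRWY
final tree: (((((E:47/10,I:-7/10):227/24,(G:33/16,W:-1/16):103/24):10,Y:27/8):21/8,L:15/4):9/8,R:9/8)
total length: 167/4

(((((E:47/10,I:-7/10):227/24,(G:33/16,W:-1/16):103/24):10,Y:27/8):21/8,L:15/4):9/8,R:9/8)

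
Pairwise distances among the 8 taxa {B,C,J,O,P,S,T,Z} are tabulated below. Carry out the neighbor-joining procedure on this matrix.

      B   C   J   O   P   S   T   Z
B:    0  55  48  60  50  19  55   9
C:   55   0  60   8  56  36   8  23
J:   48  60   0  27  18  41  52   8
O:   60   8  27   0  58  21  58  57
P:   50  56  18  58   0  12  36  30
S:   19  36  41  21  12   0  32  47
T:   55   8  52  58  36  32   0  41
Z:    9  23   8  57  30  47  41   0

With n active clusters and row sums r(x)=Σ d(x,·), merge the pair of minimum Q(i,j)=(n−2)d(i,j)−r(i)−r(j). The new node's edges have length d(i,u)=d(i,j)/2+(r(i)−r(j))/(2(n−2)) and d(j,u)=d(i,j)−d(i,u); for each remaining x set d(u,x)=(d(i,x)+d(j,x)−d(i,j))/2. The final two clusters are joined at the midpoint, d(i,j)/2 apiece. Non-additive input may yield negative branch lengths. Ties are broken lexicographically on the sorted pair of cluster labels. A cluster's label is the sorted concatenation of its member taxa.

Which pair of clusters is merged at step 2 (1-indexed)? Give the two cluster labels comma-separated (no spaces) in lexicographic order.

B,Z

step 1: merge (C,O) at d=8, Q=-487; branch lengths C→5/12, O→91/12; new cluster CO
  updated: d(B,CO)=107/2, d(CO,J)=79/2, d(CO,P)=53, d(CO,S)=49/2, d(CO,T)=29, d(CO,Z)=36
step 2: merge (B,Z) at d=9, Q=-721/2; branch lengths B→217/20, Z→-37/20; new cluster BZ
  updated: d(BZ,CO)=161/4, d(BZ,J)=47/2, d(BZ,P)=71/2, d(BZ,S)=57/2, d(BZ,T)=87/2
step 3: merge (CO,T) at d=29, Q=-1051/4; branch lengths CO→439/32, T→489/32; new cluster COT
  updated: d(BZ,COT)=219/8, d(COT,J)=125/4, d(COT,P)=30, d(COT,S)=55/4
step 4: merge (BZ,J) at d=47/2, Q=-1265/8; branch lengths BZ→191/16, J→185/16; new cluster BJZ
  updated: d(BJZ,COT)=281/16, d(BJZ,P)=15, d(BJZ,S)=23
step 5: merge (BJZ,P) at d=15, Q=-1321/16; branch lengths BJZ→457/64, P→503/64; new cluster BJPZ
  updated: d(BJPZ,COT)=521/32, d(BJPZ,S)=10
step 6: merge (BJPZ,COT) at d=521/32, Q=-1281/32; branch lengths BJPZ→401/64, COT→641/64; new cluster BCJOPTZ
  updated: d(BCJOPTZ,S)=239/64
step 7: merge (BCJOPTZ,S) at d=239/64; branch lengths BCJOPTZ→239/128, S→239/128; new cluster BCJOPSTZ
final tree: (((((B:217/20,Z:-37/20):191/16,J:185/16):457/64,P:503/64):401/64,((C:5/12,O:91/12):439/32,T:489/32):641/64):239/128,S:239/128)
total length: 6689/64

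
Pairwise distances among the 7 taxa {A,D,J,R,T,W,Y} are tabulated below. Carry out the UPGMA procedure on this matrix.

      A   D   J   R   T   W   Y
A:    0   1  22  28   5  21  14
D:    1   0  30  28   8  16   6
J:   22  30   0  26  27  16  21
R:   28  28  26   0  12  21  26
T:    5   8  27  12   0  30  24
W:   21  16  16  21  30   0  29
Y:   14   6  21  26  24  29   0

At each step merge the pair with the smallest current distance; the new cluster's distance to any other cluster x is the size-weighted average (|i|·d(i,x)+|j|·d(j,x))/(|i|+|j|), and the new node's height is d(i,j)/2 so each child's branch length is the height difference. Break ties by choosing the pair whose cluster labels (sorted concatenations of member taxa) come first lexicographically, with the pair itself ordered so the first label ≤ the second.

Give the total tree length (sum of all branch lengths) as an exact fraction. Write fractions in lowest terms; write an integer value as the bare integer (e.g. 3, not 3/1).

iteration 1: select A,D (d=1); attach at lengths (1/2, 1/2); label the merged cluster AD
  updated: d(AD,J)=26, d(AD,R)=28, d(AD,T)=13/2, d(AD,W)=37/2, d(AD,Y)=10
iteration 2: select AD,T (d=13/2); attach at lengths (11/4, 13/4); label the merged cluster ADT
  updated: d(ADT,J)=79/3, d(ADT,R)=68/3, d(ADT,W)=67/3, d(ADT,Y)=44/3
iteration 3: select ADT,Y (d=44/3); attach at lengths (49/12, 22/3); label the merged cluster ADTY
  updated: d(ADTY,J)=25, d(ADTY,R)=47/2, d(ADTY,W)=24
iteration 4: select J,W (d=16); attach at lengths (8, 8); label the merged cluster JW
  updated: d(ADTY,JW)=49/2, d(JW,R)=47/2
iteration 5: select ADTY,R (d=47/2); attach at lengths (53/12, 47/4); label the merged cluster ADRTY
  updated: d(ADRTY,JW)=243/10
iteration 6: select ADRTY,JW (d=243/10); attach at lengths (2/5, 83/20); label the merged cluster ADJRTWY
final tree: (((((A:1/2,D:1/2):11/4,T:13/4):49/12,Y:22/3):53/12,R:47/4):2/5,(J:8,W:8):83/20)
total length: 827/15

827/15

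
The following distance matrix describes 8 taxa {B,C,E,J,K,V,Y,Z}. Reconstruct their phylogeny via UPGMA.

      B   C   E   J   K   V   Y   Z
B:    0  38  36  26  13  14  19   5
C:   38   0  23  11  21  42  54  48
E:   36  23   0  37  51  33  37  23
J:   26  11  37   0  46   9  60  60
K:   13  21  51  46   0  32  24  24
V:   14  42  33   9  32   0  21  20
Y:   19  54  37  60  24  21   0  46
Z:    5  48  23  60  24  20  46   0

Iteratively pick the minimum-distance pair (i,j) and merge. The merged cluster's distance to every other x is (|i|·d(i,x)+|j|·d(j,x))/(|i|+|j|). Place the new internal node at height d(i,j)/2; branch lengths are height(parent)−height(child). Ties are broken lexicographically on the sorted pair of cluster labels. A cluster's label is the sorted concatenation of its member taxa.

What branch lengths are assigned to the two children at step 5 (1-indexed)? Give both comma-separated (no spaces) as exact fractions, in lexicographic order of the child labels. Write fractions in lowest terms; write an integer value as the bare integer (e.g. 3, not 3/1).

step 1: merge (B,Z) at d=5; branch lengths B→5/2, Z→5/2; new cluster BZ
  updated: d(BZ,C)=43, d(BZ,E)=59/2, d(BZ,J)=43, d(BZ,K)=37/2, d(BZ,V)=17, d(BZ,Y)=65/2
step 2: merge (J,V) at d=9; branch lengths J→9/2, V→9/2; new cluster JV
  updated: d(BZ,JV)=30, d(C,JV)=53/2, d(E,JV)=35, d(JV,K)=39, d(JV,Y)=81/2
step 3: merge (BZ,K) at d=37/2; branch lengths BZ→27/4, K→37/4; new cluster BKZ
  updated: d(BKZ,C)=107/3, d(BKZ,E)=110/3, d(BKZ,JV)=33, d(BKZ,Y)=89/3
step 4: merge (C,E) at d=23; branch lengths C→23/2, E→23/2; new cluster CE
  updated: d(BKZ,CE)=217/6, d(CE,JV)=123/4, d(CE,Y)=91/2
step 5: merge (BKZ,Y) at d=89/3; branch lengths BKZ→67/12, Y→89/6; new cluster BKYZ
  updated: d(BKYZ,CE)=77/2, d(BKYZ,JV)=279/8
step 6: merge (CE,JV) at d=123/4; branch lengths CE→31/8, JV→87/8; new cluster CEJV
  updated: d(BKYZ,CEJV)=587/16
step 7: merge (BKYZ,CEJV) at d=587/16; branch lengths BKYZ→337/96, CEJV→95/32; new cluster BCEJKVYZ
final tree: ((((B:5/2,Z:5/2):27/4,K:37/4):67/12,Y:89/6):337/96,((C:23/2,E:23/2):31/8,(J:9/2,V:9/2):87/8):95/32)
total length: 4543/48

67/12,89/6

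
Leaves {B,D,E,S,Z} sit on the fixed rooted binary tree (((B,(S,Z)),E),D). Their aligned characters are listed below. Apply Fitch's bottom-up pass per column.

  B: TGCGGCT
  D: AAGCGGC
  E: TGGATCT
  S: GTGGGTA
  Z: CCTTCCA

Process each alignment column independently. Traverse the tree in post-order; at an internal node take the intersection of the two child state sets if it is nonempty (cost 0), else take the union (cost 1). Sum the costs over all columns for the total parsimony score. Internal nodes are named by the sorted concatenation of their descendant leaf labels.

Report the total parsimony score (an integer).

[col 0] SZ: children S:{G}, Z:{C} ∪→ {C,G}; cost 1
[col 0] BSZ: children B:{T}, SZ:{C,G} ∪→ {C,G,T}; cost 1
[col 0] BESZ: children BSZ:{C,G,T}, E:{T} ∩→ {T}; cost 0
[col 0] BDESZ: children BESZ:{T}, D:{A} ∪→ {A,T}; cost 1
[col 1] SZ: children S:{T}, Z:{C} ∪→ {C,T}; cost 1
[col 1] BSZ: children B:{G}, SZ:{C,T} ∪→ {C,G,T}; cost 1
[col 1] BESZ: children BSZ:{C,G,T}, E:{G} ∩→ {G}; cost 0
[col 1] BDESZ: children BESZ:{G}, D:{A} ∪→ {A,G}; cost 1
[col 2] SZ: children S:{G}, Z:{T} ∪→ {G,T}; cost 1
[col 2] BSZ: children B:{C}, SZ:{G,T} ∪→ {C,G,T}; cost 1
[col 2] BESZ: children BSZ:{C,G,T}, E:{G} ∩→ {G}; cost 0
[col 2] BDESZ: children BESZ:{G}, D:{G} ∩→ {G}; cost 0
[col 3] SZ: children S:{G}, Z:{T} ∪→ {G,T}; cost 1
[col 3] BSZ: children B:{G}, SZ:{G,T} ∩→ {G}; cost 0
[col 3] BESZ: children BSZ:{G}, E:{A} ∪→ {A,G}; cost 1
[col 3] BDESZ: children BESZ:{A,G}, D:{C} ∪→ {A,C,G}; cost 1
[col 4] SZ: children S:{G}, Z:{C} ∪→ {C,G}; cost 1
[col 4] BSZ: children B:{G}, SZ:{C,G} ∩→ {G}; cost 0
[col 4] BESZ: children BSZ:{G}, E:{T} ∪→ {G,T}; cost 1
[col 4] BDESZ: children BESZ:{G,T}, D:{G} ∩→ {G}; cost 0
[col 5] SZ: children S:{T}, Z:{C} ∪→ {C,T}; cost 1
[col 5] BSZ: children B:{C}, SZ:{C,T} ∩→ {C}; cost 0
[col 5] BESZ: children BSZ:{C}, E:{C} ∩→ {C}; cost 0
[col 5] BDESZ: children BESZ:{C}, D:{G} ∪→ {C,G}; cost 1
[col 6] SZ: children S:{A}, Z:{A} ∩→ {A}; cost 0
[col 6] BSZ: children B:{T}, SZ:{A} ∪→ {A,T}; cost 1
[col 6] BESZ: children BSZ:{A,T}, E:{T} ∩→ {T}; cost 0
[col 6] BDESZ: children BESZ:{T}, D:{C} ∪→ {C,T}; cost 1
per-site changes: [3, 3, 2, 3, 2, 2, 2]; total = 17

17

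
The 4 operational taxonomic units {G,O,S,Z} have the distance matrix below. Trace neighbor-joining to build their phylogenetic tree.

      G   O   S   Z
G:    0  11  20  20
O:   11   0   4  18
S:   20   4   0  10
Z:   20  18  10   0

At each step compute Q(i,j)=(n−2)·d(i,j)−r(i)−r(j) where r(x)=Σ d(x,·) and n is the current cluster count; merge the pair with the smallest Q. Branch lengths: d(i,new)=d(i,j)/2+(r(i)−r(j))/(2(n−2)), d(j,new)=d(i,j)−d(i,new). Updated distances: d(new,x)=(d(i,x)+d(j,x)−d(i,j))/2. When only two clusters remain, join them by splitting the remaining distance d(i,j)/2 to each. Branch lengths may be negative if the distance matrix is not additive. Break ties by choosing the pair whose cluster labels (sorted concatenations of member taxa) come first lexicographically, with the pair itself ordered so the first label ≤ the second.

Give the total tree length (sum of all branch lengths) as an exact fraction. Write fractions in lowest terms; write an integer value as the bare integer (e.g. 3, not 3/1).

1. join G+O (d=11, Q=-62) ⇒ GO; edges |G|=10, |O|=1
  updated: d(GO,S)=13/2, d(GO,Z)=27/2
2. join GO+S (d=13/2, Q=-30) ⇒ GOS; edges |GO|=5, |S|=3/2
  updated: d(GOS,Z)=17/2
3. join GOS+Z (d=17/2) ⇒ GOSZ; edges |GOS|=17/4, |Z|=17/4
final tree: (((G:10,O:1):5,S:3/2):17/4,Z:17/4)
total length: 26

26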